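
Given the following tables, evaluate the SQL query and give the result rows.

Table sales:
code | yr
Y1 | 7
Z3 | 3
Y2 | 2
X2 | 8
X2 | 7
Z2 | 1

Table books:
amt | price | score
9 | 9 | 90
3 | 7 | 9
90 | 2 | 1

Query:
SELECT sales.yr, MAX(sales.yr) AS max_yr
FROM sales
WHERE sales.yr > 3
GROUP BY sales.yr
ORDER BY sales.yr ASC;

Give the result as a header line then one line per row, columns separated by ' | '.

After WHERE (3 rows):
sales.code | sales.yr
Y1 | 7
X2 | 8
X2 | 7
After GROUP BY (2 rows):
sales.yr | max_yr
7 | 7
8 | 8
After ORDER BY (2 rows):
sales.yr | max_yr
7 | 7
8 | 8

== RESULT ==
sales.yr | max_yr
7 | 7
8 | 8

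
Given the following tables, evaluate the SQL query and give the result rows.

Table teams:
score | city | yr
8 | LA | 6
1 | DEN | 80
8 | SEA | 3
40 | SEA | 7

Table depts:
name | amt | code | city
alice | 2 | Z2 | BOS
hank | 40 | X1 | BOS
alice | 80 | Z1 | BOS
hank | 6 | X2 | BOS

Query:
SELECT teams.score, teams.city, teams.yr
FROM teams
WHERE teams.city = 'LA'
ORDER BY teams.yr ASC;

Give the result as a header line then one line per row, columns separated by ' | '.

== RESULT ==
teams.score | teams.city | teams.yr
8 | LA | 6

Derivation:
After WHERE (1 rows):
teams.score | teams.city | teams.yr
8 | LA | 6
After SELECT (1 rows):
teams.score | teams.city | teams.yr
8 | LA | 6
After ORDER BY (1 rows):
teams.score | teams.city | teams.yr
8 | LA | 6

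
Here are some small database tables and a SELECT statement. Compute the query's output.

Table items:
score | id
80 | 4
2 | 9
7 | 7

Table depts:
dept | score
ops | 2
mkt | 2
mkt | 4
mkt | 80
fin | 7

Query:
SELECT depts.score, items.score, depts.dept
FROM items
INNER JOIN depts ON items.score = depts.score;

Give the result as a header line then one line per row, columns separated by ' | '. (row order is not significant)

== RESULT ==
depts.score | items.score | depts.dept
80 | 80 | mkt
2 | 2 | ops
2 | 2 | mkt
7 | 7 | fin

Derivation:
After JOIN depts (4 rows):
items.score | items.id | depts.dept | depts.score
80 | 4 | mkt | 80
2 | 9 | ops | 2
2 | 9 | mkt | 2
7 | 7 | fin | 7
After SELECT (4 rows):
depts.score | items.score | depts.dept
80 | 80 | mkt
2 | 2 | ops
2 | 2 | mkt
7 | 7 | fin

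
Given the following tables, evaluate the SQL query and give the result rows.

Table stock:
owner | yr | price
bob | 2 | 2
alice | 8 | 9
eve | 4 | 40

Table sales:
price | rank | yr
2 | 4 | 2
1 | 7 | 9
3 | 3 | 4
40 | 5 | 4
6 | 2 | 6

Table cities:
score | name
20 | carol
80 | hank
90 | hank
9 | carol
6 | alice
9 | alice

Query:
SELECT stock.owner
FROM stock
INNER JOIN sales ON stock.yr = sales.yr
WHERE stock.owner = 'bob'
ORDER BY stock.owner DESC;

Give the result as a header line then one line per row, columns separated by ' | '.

== RESULT ==
stock.owner
bob

Derivation:
After JOIN sales (3 rows):
stock.owner | stock.yr | stock.price | sales.price | sales.rank | sales.yr
bob | 2 | 2 | 2 | 4 | 2
eve | 4 | 40 | 3 | 3 | 4
eve | 4 | 40 | 40 | 5 | 4
After WHERE (1 rows):
stock.owner | stock.yr | stock.price | sales.price | sales.rank | sales.yr
bob | 2 | 2 | 2 | 4 | 2
After SELECT (1 rows):
stock.owner
bob
After ORDER BY (1 rows):
stock.owner
bob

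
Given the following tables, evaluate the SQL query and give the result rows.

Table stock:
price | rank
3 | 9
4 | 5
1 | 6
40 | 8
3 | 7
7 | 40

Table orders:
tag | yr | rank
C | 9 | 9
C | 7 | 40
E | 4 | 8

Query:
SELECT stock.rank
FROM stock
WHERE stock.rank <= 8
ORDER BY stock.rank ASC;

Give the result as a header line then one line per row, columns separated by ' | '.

== RESULT ==
stock.rank
5
6
7
8

Derivation:
After WHERE (4 rows):
stock.price | stock.rank
4 | 5
1 | 6
40 | 8
3 | 7
After SELECT (4 rows):
stock.rank
5
6
8
7
After ORDER BY (4 rows):
stock.rank
5
6
7
8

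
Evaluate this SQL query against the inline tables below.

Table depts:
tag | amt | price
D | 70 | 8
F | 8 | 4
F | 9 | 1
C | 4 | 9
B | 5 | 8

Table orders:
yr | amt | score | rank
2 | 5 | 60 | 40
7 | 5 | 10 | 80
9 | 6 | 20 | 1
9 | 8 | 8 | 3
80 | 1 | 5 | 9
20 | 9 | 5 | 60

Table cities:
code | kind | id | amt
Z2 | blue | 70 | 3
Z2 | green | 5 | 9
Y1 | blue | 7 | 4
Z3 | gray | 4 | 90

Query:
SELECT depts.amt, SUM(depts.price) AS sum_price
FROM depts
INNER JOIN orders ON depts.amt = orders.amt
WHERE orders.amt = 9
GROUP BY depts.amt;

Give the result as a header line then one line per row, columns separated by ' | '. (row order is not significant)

== RESULT ==
depts.amt | sum_price
9 | 1

Derivation:
After JOIN orders (4 rows):
depts.tag | depts.amt | depts.price | orders.yr | orders.amt | orders.score | orders.rank
F | 8 | 4 | 9 | 8 | 8 | 3
F | 9 | 1 | 20 | 9 | 5 | 60
B | 5 | 8 | 2 | 5 | 60 | 40
B | 5 | 8 | 7 | 5 | 10 | 80
After WHERE (1 rows):
depts.tag | depts.amt | depts.price | orders.yr | orders.amt | orders.score | orders.rank
F | 9 | 1 | 20 | 9 | 5 | 60
After GROUP BY (1 rows):
depts.amt | sum_price
9 | 1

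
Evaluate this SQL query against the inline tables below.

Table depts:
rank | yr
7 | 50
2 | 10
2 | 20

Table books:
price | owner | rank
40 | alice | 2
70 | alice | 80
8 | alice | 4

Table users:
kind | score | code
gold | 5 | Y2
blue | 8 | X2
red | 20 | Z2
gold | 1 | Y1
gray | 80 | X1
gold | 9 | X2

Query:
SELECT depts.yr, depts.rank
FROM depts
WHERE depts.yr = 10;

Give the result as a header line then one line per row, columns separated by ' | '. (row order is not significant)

== RESULT ==
depts.yr | depts.rank
10 | 2

Derivation:
After WHERE (1 rows):
depts.rank | depts.yr
2 | 10
After SELECT (1 rows):
depts.yr | depts.rank
10 | 2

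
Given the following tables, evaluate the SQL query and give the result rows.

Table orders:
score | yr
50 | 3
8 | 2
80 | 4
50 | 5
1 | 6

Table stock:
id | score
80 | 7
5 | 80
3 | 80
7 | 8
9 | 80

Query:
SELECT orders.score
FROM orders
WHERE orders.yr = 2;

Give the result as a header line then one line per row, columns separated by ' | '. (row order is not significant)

== RESULT ==
orders.score
8

Derivation:
After WHERE (1 rows):
orders.score | orders.yr
8 | 2
After SELECT (1 rows):
orders.score
8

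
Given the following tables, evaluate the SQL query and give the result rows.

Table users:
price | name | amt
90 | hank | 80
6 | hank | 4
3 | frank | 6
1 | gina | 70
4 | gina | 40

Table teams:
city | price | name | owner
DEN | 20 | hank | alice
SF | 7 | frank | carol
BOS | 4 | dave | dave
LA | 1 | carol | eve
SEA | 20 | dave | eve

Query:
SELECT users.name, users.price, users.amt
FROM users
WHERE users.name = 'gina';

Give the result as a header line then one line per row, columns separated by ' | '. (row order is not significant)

After WHERE (2 rows):
users.price | users.name | users.amt
1 | gina | 70
4 | gina | 40
After SELECT (2 rows):
users.name | users.price | users.amt
gina | 1 | 70
gina | 4 | 40

== RESULT ==
users.name | users.price | users.amt
gina | 1 | 70
gina | 4 | 40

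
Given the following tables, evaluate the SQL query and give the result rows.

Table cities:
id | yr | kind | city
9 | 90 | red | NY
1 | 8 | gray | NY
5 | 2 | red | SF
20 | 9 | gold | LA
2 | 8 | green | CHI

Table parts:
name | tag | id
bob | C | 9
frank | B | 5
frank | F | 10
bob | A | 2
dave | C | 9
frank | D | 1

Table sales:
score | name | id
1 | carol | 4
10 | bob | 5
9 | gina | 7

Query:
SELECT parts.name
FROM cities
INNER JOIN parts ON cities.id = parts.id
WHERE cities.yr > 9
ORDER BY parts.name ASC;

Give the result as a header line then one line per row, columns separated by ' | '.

== RESULT ==
parts.name
bob
dave

Derivation:
After JOIN parts (5 rows):
cities.id | cities.yr | cities.kind | cities.city | parts.name | parts.tag | parts.id
9 | 90 | red | NY | bob | C | 9
9 | 90 | red | NY | dave | C | 9
1 | 8 | gray | NY | frank | D | 1
5 | 2 | red | SF | frank | B | 5
2 | 8 | green | CHI | bob | A | 2
After WHERE (2 rows):
cities.id | cities.yr | cities.kind | cities.city | parts.name | parts.tag | parts.id
9 | 90 | red | NY | bob | C | 9
9 | 90 | red | NY | dave | C | 9
After SELECT (2 rows):
parts.name
bob
dave
After ORDER BY (2 rows):
parts.name
bob
dave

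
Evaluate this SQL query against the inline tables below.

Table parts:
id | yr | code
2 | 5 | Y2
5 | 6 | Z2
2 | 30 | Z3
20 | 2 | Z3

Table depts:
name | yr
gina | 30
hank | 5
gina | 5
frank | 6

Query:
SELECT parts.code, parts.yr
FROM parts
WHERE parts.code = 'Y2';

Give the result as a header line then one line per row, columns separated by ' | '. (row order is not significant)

After WHERE (1 rows):
parts.id | parts.yr | parts.code
2 | 5 | Y2
After SELECT (1 rows):
parts.code | parts.yr
Y2 | 5

== RESULT ==
parts.code | parts.yr
Y2 | 5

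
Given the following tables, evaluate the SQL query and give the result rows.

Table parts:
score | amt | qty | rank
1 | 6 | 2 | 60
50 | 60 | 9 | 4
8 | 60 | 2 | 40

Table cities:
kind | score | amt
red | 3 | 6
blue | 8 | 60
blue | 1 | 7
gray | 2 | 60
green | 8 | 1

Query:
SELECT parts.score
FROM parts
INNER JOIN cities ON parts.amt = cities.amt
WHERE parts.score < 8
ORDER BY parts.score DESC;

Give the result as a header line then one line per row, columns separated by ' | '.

== RESULT ==
parts.score
1

Derivation:
After JOIN cities (5 rows):
parts.score | parts.amt | parts.qty | parts.rank | cities.kind | cities.score | cities.amt
1 | 6 | 2 | 60 | red | 3 | 6
50 | 60 | 9 | 4 | blue | 8 | 60
50 | 60 | 9 | 4 | gray | 2 | 60
8 | 60 | 2 | 40 | blue | 8 | 60
8 | 60 | 2 | 40 | gray | 2 | 60
After WHERE (1 rows):
parts.score | parts.amt | parts.qty | parts.rank | cities.kind | cities.score | cities.amt
1 | 6 | 2 | 60 | red | 3 | 6
After SELECT (1 rows):
parts.score
1
After ORDER BY (1 rows):
parts.score
1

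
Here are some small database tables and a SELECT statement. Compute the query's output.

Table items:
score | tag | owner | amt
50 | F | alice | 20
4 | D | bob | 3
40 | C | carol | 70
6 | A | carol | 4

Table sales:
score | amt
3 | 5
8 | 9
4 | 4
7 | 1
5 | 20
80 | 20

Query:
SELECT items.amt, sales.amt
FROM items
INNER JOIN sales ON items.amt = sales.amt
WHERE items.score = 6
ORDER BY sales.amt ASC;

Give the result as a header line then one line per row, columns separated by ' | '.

After JOIN sales (3 rows):
items.score | items.tag | items.owner | items.amt | sales.score | sales.amt
50 | F | alice | 20 | 5 | 20
50 | F | alice | 20 | 80 | 20
6 | A | carol | 4 | 4 | 4
After WHERE (1 rows):
items.score | items.tag | items.owner | items.amt | sales.score | sales.amt
6 | A | carol | 4 | 4 | 4
After SELECT (1 rows):
items.amt | sales.amt
4 | 4
After ORDER BY (1 rows):
items.amt | sales.amt
4 | 4

== RESULT ==
items.amt | sales.amt
4 | 4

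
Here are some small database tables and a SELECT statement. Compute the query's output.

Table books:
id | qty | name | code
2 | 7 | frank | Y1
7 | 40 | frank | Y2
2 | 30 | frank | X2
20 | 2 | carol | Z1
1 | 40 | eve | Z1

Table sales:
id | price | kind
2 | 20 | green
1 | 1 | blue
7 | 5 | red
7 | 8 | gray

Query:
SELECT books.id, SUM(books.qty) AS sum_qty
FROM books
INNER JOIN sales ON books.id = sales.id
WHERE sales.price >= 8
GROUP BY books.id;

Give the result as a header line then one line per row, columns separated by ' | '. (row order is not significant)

== RESULT ==
books.id | sum_qty
2 | 37
7 | 40

Derivation:
After JOIN sales (5 rows):
books.id | books.qty | books.name | books.code | sales.id | sales.price | sales.kind
2 | 7 | frank | Y1 | 2 | 20 | green
7 | 40 | frank | Y2 | 7 | 5 | red
7 | 40 | frank | Y2 | 7 | 8 | gray
2 | 30 | frank | X2 | 2 | 20 | green
1 | 40 | eve | Z1 | 1 | 1 | blue
After WHERE (3 rows):
books.id | books.qty | books.name | books.code | sales.id | sales.price | sales.kind
2 | 7 | frank | Y1 | 2 | 20 | green
7 | 40 | frank | Y2 | 7 | 8 | gray
2 | 30 | frank | X2 | 2 | 20 | green
After GROUP BY (2 rows):
books.id | sum_qty
2 | 37
7 | 40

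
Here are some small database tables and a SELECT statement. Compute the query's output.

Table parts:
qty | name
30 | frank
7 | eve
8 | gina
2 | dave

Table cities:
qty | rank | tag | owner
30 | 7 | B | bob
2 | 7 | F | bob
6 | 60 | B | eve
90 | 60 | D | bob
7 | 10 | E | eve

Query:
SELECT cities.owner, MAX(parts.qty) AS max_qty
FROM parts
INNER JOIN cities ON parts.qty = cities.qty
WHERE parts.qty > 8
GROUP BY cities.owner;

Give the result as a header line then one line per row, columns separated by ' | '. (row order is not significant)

After JOIN cities (3 rows):
parts.qty | parts.name | cities.qty | cities.rank | cities.tag | cities.owner
30 | frank | 30 | 7 | B | bob
7 | eve | 7 | 10 | E | eve
2 | dave | 2 | 7 | F | bob
After WHERE (1 rows):
parts.qty | parts.name | cities.qty | cities.rank | cities.tag | cities.owner
30 | frank | 30 | 7 | B | bob
After GROUP BY (1 rows):
cities.owner | max_qty
bob | 30

== RESULT ==
cities.owner | max_qty
bob | 30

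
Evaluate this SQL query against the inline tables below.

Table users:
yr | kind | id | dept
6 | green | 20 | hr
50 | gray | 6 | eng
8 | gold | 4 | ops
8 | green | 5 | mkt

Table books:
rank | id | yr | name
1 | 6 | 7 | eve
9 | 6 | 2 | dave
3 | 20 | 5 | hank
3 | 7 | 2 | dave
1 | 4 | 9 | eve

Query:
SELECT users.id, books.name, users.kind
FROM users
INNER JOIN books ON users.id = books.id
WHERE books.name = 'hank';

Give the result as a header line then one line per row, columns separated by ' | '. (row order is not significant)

== RESULT ==
users.id | books.name | users.kind
20 | hank | green

Derivation:
After JOIN books (4 rows):
users.yr | users.kind | users.id | users.dept | books.rank | books.id | books.yr | books.name
6 | green | 20 | hr | 3 | 20 | 5 | hank
50 | gray | 6 | eng | 1 | 6 | 7 | eve
50 | gray | 6 | eng | 9 | 6 | 2 | dave
8 | gold | 4 | ops | 1 | 4 | 9 | eve
After WHERE (1 rows):
users.yr | users.kind | users.id | users.dept | books.rank | books.id | books.yr | books.name
6 | green | 20 | hr | 3 | 20 | 5 | hank
After SELECT (1 rows):
users.id | books.name | users.kind
20 | hank | green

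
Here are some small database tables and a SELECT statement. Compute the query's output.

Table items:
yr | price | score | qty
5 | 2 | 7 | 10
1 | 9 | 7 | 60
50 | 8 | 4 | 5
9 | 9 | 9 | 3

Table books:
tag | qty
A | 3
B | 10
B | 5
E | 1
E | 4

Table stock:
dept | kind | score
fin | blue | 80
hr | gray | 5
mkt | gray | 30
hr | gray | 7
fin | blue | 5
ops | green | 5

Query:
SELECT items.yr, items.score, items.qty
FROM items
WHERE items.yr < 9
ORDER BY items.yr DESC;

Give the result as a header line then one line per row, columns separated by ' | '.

== RESULT ==
items.yr | items.score | items.qty
5 | 7 | 10
1 | 7 | 60

Derivation:
After WHERE (2 rows):
items.yr | items.price | items.score | items.qty
5 | 2 | 7 | 10
1 | 9 | 7 | 60
After SELECT (2 rows):
items.yr | items.score | items.qty
5 | 7 | 10
1 | 7 | 60
After ORDER BY (2 rows):
items.yr | items.score | items.qty
5 | 7 | 10
1 | 7 | 60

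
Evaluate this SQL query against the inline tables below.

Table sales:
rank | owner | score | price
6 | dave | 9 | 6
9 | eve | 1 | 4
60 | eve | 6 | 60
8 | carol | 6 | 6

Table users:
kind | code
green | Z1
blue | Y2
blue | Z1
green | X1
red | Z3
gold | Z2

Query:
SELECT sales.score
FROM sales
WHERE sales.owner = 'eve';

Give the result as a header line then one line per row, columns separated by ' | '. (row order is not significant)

== RESULT ==
sales.score
1
6

Derivation:
After WHERE (2 rows):
sales.rank | sales.owner | sales.score | sales.price
9 | eve | 1 | 4
60 | eve | 6 | 60
After SELECT (2 rows):
sales.score
1
6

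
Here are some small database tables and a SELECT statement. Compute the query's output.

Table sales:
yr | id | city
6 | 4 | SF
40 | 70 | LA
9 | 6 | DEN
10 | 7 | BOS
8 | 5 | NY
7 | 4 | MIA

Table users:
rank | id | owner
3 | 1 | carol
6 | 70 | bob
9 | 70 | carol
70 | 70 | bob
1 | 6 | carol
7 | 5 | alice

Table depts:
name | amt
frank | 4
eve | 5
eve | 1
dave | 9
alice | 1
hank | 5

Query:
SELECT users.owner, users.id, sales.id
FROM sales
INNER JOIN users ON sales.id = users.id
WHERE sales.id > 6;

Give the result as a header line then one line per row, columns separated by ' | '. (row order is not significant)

After JOIN users (5 rows):
sales.yr | sales.id | sales.city | users.rank | users.id | users.owner
40 | 70 | LA | 6 | 70 | bob
40 | 70 | LA | 9 | 70 | carol
40 | 70 | LA | 70 | 70 | bob
9 | 6 | DEN | 1 | 6 | carol
8 | 5 | NY | 7 | 5 | alice
After WHERE (3 rows):
sales.yr | sales.id | sales.city | users.rank | users.id | users.owner
40 | 70 | LA | 6 | 70 | bob
40 | 70 | LA | 9 | 70 | carol
40 | 70 | LA | 70 | 70 | bob
After SELECT (3 rows):
users.owner | users.id | sales.id
bob | 70 | 70
carol | 70 | 70
bob | 70 | 70

== RESULT ==
users.owner | users.id | sales.id
bob | 70 | 70
carol | 70 | 70
bob | 70 | 70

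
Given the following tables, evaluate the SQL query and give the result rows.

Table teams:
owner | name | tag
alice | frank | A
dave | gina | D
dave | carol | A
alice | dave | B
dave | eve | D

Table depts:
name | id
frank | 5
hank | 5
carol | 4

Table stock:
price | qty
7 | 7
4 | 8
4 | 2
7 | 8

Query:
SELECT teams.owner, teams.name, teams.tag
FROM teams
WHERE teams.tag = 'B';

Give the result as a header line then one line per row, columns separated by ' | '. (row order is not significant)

After WHERE (1 rows):
teams.owner | teams.name | teams.tag
alice | dave | B
After SELECT (1 rows):
teams.owner | teams.name | teams.tag
alice | dave | B

== RESULT ==
teams.owner | teams.name | teams.tag
alice | dave | B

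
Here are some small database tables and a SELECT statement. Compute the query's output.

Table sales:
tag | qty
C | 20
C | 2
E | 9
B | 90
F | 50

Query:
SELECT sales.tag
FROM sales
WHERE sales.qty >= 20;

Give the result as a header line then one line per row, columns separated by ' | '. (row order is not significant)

After WHERE (3 rows):
sales.tag | sales.qty
C | 20
B | 90
F | 50
After SELECT (3 rows):
sales.tag
C
B
F

== RESULT ==
sales.tag
C
B
F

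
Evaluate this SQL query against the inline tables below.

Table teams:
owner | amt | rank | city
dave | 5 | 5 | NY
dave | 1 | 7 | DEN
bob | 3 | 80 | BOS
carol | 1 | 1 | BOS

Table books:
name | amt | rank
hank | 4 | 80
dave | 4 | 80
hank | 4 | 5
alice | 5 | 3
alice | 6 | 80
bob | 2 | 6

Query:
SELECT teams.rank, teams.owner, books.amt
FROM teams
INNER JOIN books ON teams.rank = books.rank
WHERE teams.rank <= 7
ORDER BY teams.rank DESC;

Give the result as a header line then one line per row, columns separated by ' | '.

== RESULT ==
teams.rank | teams.owner | books.amt
5 | dave | 4

Derivation:
After JOIN books (4 rows):
teams.owner | teams.amt | teams.rank | teams.city | books.name | books.amt | books.rank
dave | 5 | 5 | NY | hank | 4 | 5
bob | 3 | 80 | BOS | hank | 4 | 80
bob | 3 | 80 | BOS | dave | 4 | 80
bob | 3 | 80 | BOS | alice | 6 | 80
After WHERE (1 rows):
teams.owner | teams.amt | teams.rank | teams.city | books.name | books.amt | books.rank
dave | 5 | 5 | NY | hank | 4 | 5
After SELECT (1 rows):
teams.rank | teams.owner | books.amt
5 | dave | 4
After ORDER BY (1 rows):
teams.rank | teams.owner | books.amt
5 | dave | 4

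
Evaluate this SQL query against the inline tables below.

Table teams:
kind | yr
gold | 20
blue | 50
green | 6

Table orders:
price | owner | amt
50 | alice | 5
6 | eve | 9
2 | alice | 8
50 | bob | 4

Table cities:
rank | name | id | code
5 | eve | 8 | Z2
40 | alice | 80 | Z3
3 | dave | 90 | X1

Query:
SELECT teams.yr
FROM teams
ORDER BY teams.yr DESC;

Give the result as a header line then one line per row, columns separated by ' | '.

After SELECT (3 rows):
teams.yr
20
50
6
After ORDER BY (3 rows):
teams.yr
50
20
6

== RESULT ==
teams.yr
50
20
6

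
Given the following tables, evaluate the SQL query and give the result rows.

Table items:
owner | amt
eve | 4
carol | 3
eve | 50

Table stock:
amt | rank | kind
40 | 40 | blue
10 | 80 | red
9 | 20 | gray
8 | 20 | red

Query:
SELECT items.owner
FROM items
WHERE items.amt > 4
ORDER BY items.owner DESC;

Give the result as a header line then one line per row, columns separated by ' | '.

== RESULT ==
items.owner
eve

Derivation:
After WHERE (1 rows):
items.owner | items.amt
eve | 50
After SELECT (1 rows):
items.owner
eve
After ORDER BY (1 rows):
items.owner
eve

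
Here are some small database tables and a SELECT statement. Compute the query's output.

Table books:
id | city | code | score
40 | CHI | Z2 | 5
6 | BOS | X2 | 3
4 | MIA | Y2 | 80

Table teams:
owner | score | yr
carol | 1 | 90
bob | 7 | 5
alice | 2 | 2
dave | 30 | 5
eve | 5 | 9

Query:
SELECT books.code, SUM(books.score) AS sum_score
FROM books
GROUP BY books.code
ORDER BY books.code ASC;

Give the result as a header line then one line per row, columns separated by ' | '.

After GROUP BY (3 rows):
books.code | sum_score
Z2 | 5
X2 | 3
Y2 | 80
After ORDER BY (3 rows):
books.code | sum_score
X2 | 3
Y2 | 80
Z2 | 5

== RESULT ==
books.code | sum_score
X2 | 3
Y2 | 80
Z2 | 5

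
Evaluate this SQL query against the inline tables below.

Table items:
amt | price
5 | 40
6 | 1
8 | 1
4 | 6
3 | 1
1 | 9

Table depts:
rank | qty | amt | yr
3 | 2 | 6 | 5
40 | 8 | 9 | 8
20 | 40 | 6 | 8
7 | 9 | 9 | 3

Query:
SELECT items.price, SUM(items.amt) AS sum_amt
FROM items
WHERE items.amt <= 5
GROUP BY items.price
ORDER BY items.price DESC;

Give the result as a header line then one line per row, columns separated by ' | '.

After WHERE (4 rows):
items.amt | items.price
5 | 40
4 | 6
3 | 1
1 | 9
After GROUP BY (4 rows):
items.price | sum_amt
40 | 5
6 | 4
1 | 3
9 | 1
After ORDER BY (4 rows):
items.price | sum_amt
40 | 5
9 | 1
6 | 4
1 | 3

== RESULT ==
items.price | sum_amt
40 | 5
9 | 1
6 | 4
1 | 3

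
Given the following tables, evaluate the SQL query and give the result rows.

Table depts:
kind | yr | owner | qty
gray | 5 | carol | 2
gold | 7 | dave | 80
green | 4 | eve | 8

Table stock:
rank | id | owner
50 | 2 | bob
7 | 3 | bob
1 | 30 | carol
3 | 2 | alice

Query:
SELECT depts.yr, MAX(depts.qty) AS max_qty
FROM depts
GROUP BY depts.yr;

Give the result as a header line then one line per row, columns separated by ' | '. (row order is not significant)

After GROUP BY (3 rows):
depts.yr | max_qty
5 | 2
7 | 80
4 | 8

== RESULT ==
depts.yr | max_qty
5 | 2
7 | 80
4 | 8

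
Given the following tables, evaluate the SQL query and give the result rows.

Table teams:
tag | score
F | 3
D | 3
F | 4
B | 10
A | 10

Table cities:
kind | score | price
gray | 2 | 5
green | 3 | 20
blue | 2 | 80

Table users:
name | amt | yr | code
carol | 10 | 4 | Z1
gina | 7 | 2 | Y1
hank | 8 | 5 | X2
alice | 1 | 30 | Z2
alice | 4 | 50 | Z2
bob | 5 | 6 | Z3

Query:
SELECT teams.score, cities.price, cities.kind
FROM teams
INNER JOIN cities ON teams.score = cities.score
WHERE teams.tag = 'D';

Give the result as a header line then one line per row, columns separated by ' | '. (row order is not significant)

After JOIN cities (2 rows):
teams.tag | teams.score | cities.kind | cities.score | cities.price
F | 3 | green | 3 | 20
D | 3 | green | 3 | 20
After WHERE (1 rows):
teams.tag | teams.score | cities.kind | cities.score | cities.price
D | 3 | green | 3 | 20
After SELECT (1 rows):
teams.score | cities.price | cities.kind
3 | 20 | green

== RESULT ==
teams.score | cities.price | cities.kind
3 | 20 | green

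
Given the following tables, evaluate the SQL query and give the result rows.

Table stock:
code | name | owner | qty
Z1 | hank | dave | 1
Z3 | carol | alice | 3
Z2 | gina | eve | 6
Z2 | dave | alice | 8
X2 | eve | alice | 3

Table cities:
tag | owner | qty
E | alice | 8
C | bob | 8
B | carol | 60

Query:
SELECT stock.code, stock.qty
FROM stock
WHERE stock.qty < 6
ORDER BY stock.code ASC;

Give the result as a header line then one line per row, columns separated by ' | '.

== RESULT ==
stock.code | stock.qty
X2 | 3
Z1 | 1
Z3 | 3

Derivation:
After WHERE (3 rows):
stock.code | stock.name | stock.owner | stock.qty
Z1 | hank | dave | 1
Z3 | carol | alice | 3
X2 | eve | alice | 3
After SELECT (3 rows):
stock.code | stock.qty
Z1 | 1
Z3 | 3
X2 | 3
After ORDER BY (3 rows):
stock.code | stock.qty
X2 | 3
Z1 | 1
Z3 | 3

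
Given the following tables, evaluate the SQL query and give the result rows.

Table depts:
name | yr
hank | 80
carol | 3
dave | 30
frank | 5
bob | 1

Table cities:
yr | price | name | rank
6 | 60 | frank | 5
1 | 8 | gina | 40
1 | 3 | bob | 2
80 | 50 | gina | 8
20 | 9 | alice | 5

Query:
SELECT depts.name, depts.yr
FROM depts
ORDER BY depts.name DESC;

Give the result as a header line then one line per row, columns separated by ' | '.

== RESULT ==
depts.name | depts.yr
hank | 80
frank | 5
dave | 30
carol | 3
bob | 1

Derivation:
After SELECT (5 rows):
depts.name | depts.yr
hank | 80
carol | 3
dave | 30
frank | 5
bob | 1
After ORDER BY (5 rows):
depts.name | depts.yr
hank | 80
frank | 5
dave | 30
carol | 3
bob | 1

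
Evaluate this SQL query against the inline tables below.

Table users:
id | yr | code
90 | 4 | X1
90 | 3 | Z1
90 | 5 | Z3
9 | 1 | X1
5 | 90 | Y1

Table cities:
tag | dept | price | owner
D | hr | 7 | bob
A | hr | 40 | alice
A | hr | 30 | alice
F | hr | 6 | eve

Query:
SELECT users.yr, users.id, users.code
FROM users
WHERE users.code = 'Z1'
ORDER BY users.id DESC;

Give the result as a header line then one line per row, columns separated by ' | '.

== RESULT ==
users.yr | users.id | users.code
3 | 90 | Z1

Derivation:
After WHERE (1 rows):
users.id | users.yr | users.code
90 | 3 | Z1
After SELECT (1 rows):
users.yr | users.id | users.code
3 | 90 | Z1
After ORDER BY (1 rows):
users.yr | users.id | users.code
3 | 90 | Z1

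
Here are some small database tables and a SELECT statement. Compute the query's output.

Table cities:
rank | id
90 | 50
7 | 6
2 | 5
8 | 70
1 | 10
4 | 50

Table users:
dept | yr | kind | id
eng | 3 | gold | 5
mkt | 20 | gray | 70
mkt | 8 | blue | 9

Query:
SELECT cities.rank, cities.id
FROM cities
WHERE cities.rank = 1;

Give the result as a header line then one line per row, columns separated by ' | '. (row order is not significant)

After WHERE (1 rows):
cities.rank | cities.id
1 | 10
After SELECT (1 rows):
cities.rank | cities.id
1 | 10

== RESULT ==
cities.rank | cities.id
1 | 10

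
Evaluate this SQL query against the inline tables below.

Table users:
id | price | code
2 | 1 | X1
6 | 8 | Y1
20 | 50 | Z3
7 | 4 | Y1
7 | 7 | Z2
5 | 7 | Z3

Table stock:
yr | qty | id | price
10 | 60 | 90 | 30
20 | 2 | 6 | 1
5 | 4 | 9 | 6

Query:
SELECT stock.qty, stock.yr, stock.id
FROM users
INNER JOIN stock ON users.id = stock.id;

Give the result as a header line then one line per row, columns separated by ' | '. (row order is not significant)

== RESULT ==
stock.qty | stock.yr | stock.id
2 | 20 | 6

Derivation:
After JOIN stock (1 rows):
users.id | users.price | users.code | stock.yr | stock.qty | stock.id | stock.price
6 | 8 | Y1 | 20 | 2 | 6 | 1
After SELECT (1 rows):
stock.qty | stock.yr | stock.id
2 | 20 | 6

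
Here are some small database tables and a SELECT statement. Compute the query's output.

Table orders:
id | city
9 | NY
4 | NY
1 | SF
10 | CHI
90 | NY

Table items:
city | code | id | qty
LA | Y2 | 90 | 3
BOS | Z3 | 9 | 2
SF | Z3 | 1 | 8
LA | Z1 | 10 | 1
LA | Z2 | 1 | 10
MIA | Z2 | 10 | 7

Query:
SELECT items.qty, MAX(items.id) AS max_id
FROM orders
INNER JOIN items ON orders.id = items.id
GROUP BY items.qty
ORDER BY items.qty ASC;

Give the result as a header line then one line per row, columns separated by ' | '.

== RESULT ==
items.qty | max_id
1 | 10
2 | 9
3 | 90
7 | 10
8 | 1
10 | 1

Derivation:
After JOIN items (6 rows):
orders.id | orders.city | items.city | items.code | items.id | items.qty
9 | NY | BOS | Z3 | 9 | 2
1 | SF | SF | Z3 | 1 | 8
1 | SF | LA | Z2 | 1 | 10
10 | CHI | LA | Z1 | 10 | 1
10 | CHI | MIA | Z2 | 10 | 7
90 | NY | LA | Y2 | 90 | 3
After GROUP BY (6 rows):
items.qty | max_id
2 | 9
8 | 1
10 | 1
1 | 10
7 | 10
3 | 90
After ORDER BY (6 rows):
items.qty | max_id
1 | 10
2 | 9
3 | 90
7 | 10
8 | 1
10 | 1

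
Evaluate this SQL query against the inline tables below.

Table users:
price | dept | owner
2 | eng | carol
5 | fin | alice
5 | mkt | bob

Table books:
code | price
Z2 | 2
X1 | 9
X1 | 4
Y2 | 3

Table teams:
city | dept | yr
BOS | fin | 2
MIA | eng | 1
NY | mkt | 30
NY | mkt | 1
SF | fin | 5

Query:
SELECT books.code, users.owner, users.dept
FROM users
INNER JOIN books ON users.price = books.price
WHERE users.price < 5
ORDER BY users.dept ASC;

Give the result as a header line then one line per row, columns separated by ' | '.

== RESULT ==
books.code | users.owner | users.dept
Z2 | carol | eng

Derivation:
After JOIN books (1 rows):
users.price | users.dept | users.owner | books.code | books.price
2 | eng | carol | Z2 | 2
After WHERE (1 rows):
users.price | users.dept | users.owner | books.code | books.price
2 | eng | carol | Z2 | 2
After SELECT (1 rows):
books.code | users.owner | users.dept
Z2 | carol | eng
After ORDER BY (1 rows):
books.code | users.owner | users.dept
Z2 | carol | eng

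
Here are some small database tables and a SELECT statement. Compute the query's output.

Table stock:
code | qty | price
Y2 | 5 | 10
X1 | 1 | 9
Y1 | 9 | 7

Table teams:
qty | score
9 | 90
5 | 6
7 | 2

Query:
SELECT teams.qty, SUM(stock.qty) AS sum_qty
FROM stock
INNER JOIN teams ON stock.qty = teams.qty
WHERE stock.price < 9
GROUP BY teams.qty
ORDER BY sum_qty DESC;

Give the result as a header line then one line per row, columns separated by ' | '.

After JOIN teams (2 rows):
stock.code | stock.qty | stock.price | teams.qty | teams.score
Y2 | 5 | 10 | 5 | 6
Y1 | 9 | 7 | 9 | 90
After WHERE (1 rows):
stock.code | stock.qty | stock.price | teams.qty | teams.score
Y1 | 9 | 7 | 9 | 90
After GROUP BY (1 rows):
teams.qty | sum_qty
9 | 9
After ORDER BY (1 rows):
teams.qty | sum_qty
9 | 9

== RESULT ==
teams.qty | sum_qty
9 | 9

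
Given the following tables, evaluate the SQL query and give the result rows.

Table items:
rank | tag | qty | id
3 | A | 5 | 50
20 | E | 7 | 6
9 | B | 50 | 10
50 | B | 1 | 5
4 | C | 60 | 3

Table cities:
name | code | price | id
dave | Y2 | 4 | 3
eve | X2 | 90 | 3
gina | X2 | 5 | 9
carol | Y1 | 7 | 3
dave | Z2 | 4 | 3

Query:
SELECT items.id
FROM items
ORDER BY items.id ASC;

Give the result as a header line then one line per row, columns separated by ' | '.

After SELECT (5 rows):
items.id
50
6
10
5
3
After ORDER BY (5 rows):
items.id
3
5
6
10
50

== RESULT ==
items.id
3
5
6
10
50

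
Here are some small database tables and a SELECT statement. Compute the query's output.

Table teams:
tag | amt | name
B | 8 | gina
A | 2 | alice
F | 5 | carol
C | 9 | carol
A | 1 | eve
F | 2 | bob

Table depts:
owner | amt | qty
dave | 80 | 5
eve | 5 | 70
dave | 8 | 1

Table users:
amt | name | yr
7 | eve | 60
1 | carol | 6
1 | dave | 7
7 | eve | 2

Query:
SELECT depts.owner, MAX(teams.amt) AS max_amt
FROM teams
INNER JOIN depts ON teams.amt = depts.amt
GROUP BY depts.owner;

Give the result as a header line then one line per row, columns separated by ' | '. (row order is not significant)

== RESULT ==
depts.owner | max_amt
dave | 8
eve | 5

Derivation:
After JOIN depts (2 rows):
teams.tag | teams.amt | teams.name | depts.owner | depts.amt | depts.qty
B | 8 | gina | dave | 8 | 1
F | 5 | carol | eve | 5 | 70
After GROUP BY (2 rows):
depts.owner | max_amt
dave | 8
eve | 5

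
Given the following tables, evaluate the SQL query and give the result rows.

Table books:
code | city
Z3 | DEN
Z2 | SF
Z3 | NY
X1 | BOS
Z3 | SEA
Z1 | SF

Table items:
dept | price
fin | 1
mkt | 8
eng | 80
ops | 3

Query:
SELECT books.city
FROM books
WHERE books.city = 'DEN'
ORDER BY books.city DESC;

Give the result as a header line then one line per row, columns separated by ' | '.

After WHERE (1 rows):
books.code | books.city
Z3 | DEN
After SELECT (1 rows):
books.city
DEN
After ORDER BY (1 rows):
books.city
DEN

== RESULT ==
books.city
DEN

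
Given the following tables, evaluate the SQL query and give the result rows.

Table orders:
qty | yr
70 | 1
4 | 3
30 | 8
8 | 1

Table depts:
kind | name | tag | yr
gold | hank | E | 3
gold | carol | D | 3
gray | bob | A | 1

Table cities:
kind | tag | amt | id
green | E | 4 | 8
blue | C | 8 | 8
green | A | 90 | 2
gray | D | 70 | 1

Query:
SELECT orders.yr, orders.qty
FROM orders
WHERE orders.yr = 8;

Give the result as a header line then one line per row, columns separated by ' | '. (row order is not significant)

After WHERE (1 rows):
orders.qty | orders.yr
30 | 8
After SELECT (1 rows):
orders.yr | orders.qty
8 | 30

== RESULT ==
orders.yr | orders.qty
8 | 30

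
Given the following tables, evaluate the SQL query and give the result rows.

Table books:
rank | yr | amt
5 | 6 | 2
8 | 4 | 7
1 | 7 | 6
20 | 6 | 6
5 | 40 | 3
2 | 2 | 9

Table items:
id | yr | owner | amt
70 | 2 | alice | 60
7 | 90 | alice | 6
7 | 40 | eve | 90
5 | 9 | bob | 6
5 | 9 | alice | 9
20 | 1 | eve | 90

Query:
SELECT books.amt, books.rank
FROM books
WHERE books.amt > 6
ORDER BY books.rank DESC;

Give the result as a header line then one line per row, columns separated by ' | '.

== RESULT ==
books.amt | books.rank
7 | 8
9 | 2

Derivation:
After WHERE (2 rows):
books.rank | books.yr | books.amt
8 | 4 | 7
2 | 2 | 9
After SELECT (2 rows):
books.amt | books.rank
7 | 8
9 | 2
After ORDER BY (2 rows):
books.amt | books.rank
7 | 8
9 | 2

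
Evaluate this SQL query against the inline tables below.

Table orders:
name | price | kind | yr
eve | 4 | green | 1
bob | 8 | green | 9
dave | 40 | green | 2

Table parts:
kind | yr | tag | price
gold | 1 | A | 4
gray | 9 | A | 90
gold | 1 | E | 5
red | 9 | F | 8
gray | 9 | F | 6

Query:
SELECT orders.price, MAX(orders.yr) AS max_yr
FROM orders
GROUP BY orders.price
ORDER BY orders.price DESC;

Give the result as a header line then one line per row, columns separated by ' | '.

After GROUP BY (3 rows):
orders.price | max_yr
4 | 1
8 | 9
40 | 2
After ORDER BY (3 rows):
orders.price | max_yr
40 | 2
8 | 9
4 | 1

== RESULT ==
orders.price | max_yr
40 | 2
8 | 9
4 | 1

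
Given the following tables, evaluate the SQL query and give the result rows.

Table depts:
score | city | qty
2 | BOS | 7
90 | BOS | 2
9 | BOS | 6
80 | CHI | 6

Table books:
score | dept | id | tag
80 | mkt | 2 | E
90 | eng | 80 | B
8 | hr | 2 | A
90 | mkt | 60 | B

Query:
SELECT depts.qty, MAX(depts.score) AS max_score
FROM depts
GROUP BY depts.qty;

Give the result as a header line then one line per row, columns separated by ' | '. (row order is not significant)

== RESULT ==
depts.qty | max_score
7 | 2
2 | 90
6 | 80

Derivation:
After GROUP BY (3 rows):
depts.qty | max_score
7 | 2
2 | 90
6 | 80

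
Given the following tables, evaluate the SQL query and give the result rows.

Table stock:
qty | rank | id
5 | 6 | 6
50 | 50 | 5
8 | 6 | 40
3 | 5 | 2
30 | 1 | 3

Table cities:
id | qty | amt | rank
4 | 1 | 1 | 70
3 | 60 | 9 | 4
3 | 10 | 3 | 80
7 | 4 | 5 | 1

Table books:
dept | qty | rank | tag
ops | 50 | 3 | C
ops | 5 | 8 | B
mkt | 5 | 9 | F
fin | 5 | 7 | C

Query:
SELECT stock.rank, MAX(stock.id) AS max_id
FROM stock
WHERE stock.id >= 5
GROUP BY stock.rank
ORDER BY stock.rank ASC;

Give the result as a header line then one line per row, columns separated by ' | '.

After WHERE (3 rows):
stock.qty | stock.rank | stock.id
5 | 6 | 6
50 | 50 | 5
8 | 6 | 40
After GROUP BY (2 rows):
stock.rank | max_id
6 | 40
50 | 5
After ORDER BY (2 rows):
stock.rank | max_id
6 | 40
50 | 5

== RESULT ==
stock.rank | max_id
6 | 40
50 | 5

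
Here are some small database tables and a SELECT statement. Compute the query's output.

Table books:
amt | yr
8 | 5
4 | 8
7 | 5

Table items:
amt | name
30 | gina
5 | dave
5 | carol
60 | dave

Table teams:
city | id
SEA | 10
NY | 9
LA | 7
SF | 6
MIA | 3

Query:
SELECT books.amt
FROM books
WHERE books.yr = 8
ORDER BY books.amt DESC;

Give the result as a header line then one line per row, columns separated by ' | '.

After WHERE (1 rows):
books.amt | books.yr
4 | 8
After SELECT (1 rows):
books.amt
4
After ORDER BY (1 rows):
books.amt
4

== RESULT ==
books.amt
4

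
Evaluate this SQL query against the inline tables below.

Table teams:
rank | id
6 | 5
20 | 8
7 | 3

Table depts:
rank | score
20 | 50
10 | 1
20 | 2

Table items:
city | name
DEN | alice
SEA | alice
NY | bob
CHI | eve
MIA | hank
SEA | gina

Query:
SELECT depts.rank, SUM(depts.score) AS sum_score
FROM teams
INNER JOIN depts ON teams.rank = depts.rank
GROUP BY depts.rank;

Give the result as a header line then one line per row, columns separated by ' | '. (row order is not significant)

== RESULT ==
depts.rank | sum_score
20 | 52

Derivation:
After JOIN depts (2 rows):
teams.rank | teams.id | depts.rank | depts.score
20 | 8 | 20 | 50
20 | 8 | 20 | 2
After GROUP BY (1 rows):
depts.rank | sum_score
20 | 52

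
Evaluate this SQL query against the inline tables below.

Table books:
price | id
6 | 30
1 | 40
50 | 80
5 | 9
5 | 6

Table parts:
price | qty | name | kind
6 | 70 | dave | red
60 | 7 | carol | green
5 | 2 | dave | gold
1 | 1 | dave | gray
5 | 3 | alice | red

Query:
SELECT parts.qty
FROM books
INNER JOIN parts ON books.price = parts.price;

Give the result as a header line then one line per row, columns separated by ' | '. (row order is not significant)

After JOIN parts (6 rows):
books.price | books.id | parts.price | parts.qty | parts.name | parts.kind
6 | 30 | 6 | 70 | dave | red
1 | 40 | 1 | 1 | dave | gray
5 | 9 | 5 | 2 | dave | gold
5 | 9 | 5 | 3 | alice | red
5 | 6 | 5 | 2 | dave | gold
5 | 6 | 5 | 3 | alice | red
After SELECT (6 rows):
parts.qty
70
1
2
3
2
3

== RESULT ==
parts.qty
70
1
2
3
2
3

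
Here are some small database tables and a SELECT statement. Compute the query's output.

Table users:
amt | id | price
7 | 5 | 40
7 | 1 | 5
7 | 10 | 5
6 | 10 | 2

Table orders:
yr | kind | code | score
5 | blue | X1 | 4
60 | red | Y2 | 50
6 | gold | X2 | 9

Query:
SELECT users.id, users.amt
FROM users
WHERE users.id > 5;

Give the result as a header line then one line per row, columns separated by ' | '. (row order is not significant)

After WHERE (2 rows):
users.amt | users.id | users.price
7 | 10 | 5
6 | 10 | 2
After SELECT (2 rows):
users.id | users.amt
10 | 7
10 | 6

== RESULT ==
users.id | users.amt
10 | 7
10 | 6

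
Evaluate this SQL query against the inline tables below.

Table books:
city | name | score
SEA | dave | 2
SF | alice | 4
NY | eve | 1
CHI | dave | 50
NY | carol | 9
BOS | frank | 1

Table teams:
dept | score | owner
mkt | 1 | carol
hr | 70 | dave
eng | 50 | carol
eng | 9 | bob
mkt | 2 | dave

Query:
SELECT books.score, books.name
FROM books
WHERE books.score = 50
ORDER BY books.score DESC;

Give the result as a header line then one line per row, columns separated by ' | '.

== RESULT ==
books.score | books.name
50 | dave

Derivation:
After WHERE (1 rows):
books.city | books.name | books.score
CHI | dave | 50
After SELECT (1 rows):
books.score | books.name
50 | dave
After ORDER BY (1 rows):
books.score | books.name
50 | dave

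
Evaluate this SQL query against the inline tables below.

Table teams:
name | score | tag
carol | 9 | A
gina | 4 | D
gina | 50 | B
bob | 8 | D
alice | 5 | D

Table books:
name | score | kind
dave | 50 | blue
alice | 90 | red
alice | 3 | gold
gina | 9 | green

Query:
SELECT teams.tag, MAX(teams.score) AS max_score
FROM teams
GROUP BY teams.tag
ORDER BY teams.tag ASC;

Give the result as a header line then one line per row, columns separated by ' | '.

After GROUP BY (3 rows):
teams.tag | max_score
A | 9
D | 8
B | 50
After ORDER BY (3 rows):
teams.tag | max_score
A | 9
B | 50
D | 8

== RESULT ==
teams.tag | max_score
A | 9
B | 50
D | 8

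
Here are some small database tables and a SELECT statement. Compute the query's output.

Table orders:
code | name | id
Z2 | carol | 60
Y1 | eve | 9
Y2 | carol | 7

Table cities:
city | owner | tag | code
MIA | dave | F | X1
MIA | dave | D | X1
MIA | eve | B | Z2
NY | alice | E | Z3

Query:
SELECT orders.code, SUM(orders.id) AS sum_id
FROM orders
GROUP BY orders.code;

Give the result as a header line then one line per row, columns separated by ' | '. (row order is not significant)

== RESULT ==
orders.code | sum_id
Z2 | 60
Y1 | 9
Y2 | 7

Derivation:
After GROUP BY (3 rows):
orders.code | sum_id
Z2 | 60
Y1 | 9
Y2 | 7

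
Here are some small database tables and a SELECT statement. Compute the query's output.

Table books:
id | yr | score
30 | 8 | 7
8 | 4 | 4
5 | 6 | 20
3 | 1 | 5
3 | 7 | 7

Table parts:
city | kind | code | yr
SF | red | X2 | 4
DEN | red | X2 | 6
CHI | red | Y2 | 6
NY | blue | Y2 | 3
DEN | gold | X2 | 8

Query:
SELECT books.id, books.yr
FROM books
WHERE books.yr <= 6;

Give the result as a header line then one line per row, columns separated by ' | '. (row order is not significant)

== RESULT ==
books.id | books.yr
8 | 4
5 | 6
3 | 1

Derivation:
After WHERE (3 rows):
books.id | books.yr | books.score
8 | 4 | 4
5 | 6 | 20
3 | 1 | 5
After SELECT (3 rows):
books.id | books.yr
8 | 4
5 | 6
3 | 1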